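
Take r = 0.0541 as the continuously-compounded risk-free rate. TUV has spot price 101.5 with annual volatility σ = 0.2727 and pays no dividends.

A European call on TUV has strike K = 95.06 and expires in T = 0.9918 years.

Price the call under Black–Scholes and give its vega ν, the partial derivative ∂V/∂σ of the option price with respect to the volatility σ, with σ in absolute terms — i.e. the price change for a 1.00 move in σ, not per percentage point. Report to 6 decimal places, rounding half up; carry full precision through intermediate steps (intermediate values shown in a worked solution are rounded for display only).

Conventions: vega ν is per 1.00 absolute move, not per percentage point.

price = 17.023983
ν = 34.187043

σ√T = 0.2727·√0.9918 = 0.271580
d₁ = (ln(S/K) + (r+σ²/2)T) / (σ√T) = (ln(101.5/95.06) + (0.0541+0.2727²/2)·0.9918) / 0.271580 = (0.065551 + 0.090534) / 0.271580 = 0.574729
d₂ = d₁ − σ√T = 0.574729 − 0.271580 = 0.303149
e^{−rT} = 0.947758
N(d₁) = 0.717263,  N(d₂) = 0.619112
Call price V = S·N(d₁) − K·e^{−rT}·N(d₂) = 72.802160 − 55.778177 = 17.023983
φ(d₁) = (1/√(2π))·e^{−d₁²/2} = 0.338208
ν = S·φ(d₁)·√T = 34.187043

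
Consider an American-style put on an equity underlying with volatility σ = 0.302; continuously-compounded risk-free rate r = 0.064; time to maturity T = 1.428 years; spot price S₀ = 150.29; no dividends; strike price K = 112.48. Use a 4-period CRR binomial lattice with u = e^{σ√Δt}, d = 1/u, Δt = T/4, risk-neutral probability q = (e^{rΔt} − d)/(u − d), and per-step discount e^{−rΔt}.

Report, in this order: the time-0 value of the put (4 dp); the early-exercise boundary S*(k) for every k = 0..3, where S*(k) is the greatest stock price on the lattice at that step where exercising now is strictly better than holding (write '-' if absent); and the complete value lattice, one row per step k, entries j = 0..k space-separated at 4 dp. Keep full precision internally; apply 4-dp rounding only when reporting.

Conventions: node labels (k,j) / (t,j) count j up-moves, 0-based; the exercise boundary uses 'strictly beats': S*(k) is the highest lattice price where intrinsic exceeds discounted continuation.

Δt=0.35700  u=1.19775  d=0.83490  q=0.51870  discount=0.97741
step 4 (expiry): payoffs max(K−S,0) = 39.4556 7.7192 0.0000 0.0000 0.0000
step 3: (k=3,j=0): S=87.4648, K−S=25.0152, hold=22.4744 ⇒ V=25.0152 exercise | (k=3,j=1): S=125.4771, K−S=0.0000, hold=3.6313 ⇒ V=3.6313 continue | (k=3,j=2): S=180.0096, K−S=0.0000, hold=0.0000 ⇒ V=0.0000 continue | (k=3,j=3): S=258.2420, K−S=0.0000, hold=0.0000 ⇒ V=0.0000 continue  boundary S*=87.4648
step 2: (k=2,j=0): S=104.7608, K−S=7.7192, hold=13.6088 ⇒ V=13.6088 continue | (k=2,j=1): S=150.2900, K−S=0.0000, hold=1.7082 ⇒ V=1.7082 continue | (k=2,j=2): S=215.6062, K−S=0.0000, hold=0.0000 ⇒ V=0.0000 continue  boundary S*=-
step 1: (k=1,j=0): S=125.4771, K−S=0.0000, hold=7.2679 ⇒ V=7.2679 continue | (k=1,j=1): S=180.0096, K−S=0.0000, hold=0.8036 ⇒ V=0.8036 continue  boundary S*=-
step 0: (k=0,j=0): S=150.2900, K−S=0.0000, hold=3.8264 ⇒ V=3.8264 continue  boundary S*=-

price = 3.8264
boundary = - - - 87.4648
tree:
3.8264
7.2679 0.8036
13.6088 1.7082 0.0000
25.0152 3.6313 0.0000 0.0000
39.4556 7.7192 0.0000 0.0000 0.0000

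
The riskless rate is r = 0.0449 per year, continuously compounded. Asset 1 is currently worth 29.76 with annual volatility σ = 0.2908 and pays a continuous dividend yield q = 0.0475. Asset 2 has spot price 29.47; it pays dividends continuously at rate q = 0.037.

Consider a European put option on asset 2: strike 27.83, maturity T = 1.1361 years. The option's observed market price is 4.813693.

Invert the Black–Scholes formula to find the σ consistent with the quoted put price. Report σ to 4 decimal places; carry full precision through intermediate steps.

At σ = 0.4936 the Black–Scholes value reproduces the quote:
σ√T = 0.4936·√1.1361 = 0.526118
d₁ = (ln(S/K) + (r−q+σ²/2)T) / (σ√T) = (ln(29.47/27.83) + (0.0449−0.037+0.4936²/2)·1.1361) / 0.526118 = (0.057258 + 0.147375) / 0.526118 = 0.388950
d₂ = d₁ − σ√T = 0.388950 − 0.526118 = -0.137168
e^{−rT} = 0.950268
e^{−qT} = 0.958836
N(−d₁) = 0.348657,  N(−d₂) = 0.554551
V = K·e^{−rT}·N(−d₂) − S·e^{−qT}·N(−d₁) = 14.665642 − 9.851949 = 4.813693 (the quoted price), and the Black–Scholes price is strictly increasing in σ, so σ is unique

sigma = 0.4936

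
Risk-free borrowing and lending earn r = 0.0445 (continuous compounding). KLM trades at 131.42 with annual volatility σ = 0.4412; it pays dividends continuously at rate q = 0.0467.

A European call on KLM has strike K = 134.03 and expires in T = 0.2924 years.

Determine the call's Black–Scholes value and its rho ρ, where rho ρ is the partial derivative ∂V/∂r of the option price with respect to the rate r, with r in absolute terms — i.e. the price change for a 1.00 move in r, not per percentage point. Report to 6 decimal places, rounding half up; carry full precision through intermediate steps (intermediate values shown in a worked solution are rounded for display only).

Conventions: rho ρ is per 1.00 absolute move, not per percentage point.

σ√T = 0.4412·√0.2924 = 0.238575
d₁ = (ln(S/K) + (r−q+σ²/2)T) / (σ√T) = (ln(131.42/134.03) + (0.0445−0.0467+0.4412²/2)·0.2924) / 0.238575 = (-0.019665 + 0.027816) / 0.238575 = 0.034162
d₂ = d₁ − σ√T = 0.034162 − 0.238575 = -0.204412
e^{−rT} = 0.987072
e^{−qT} = 0.986438
N(d₁) = 0.513626,  N(d₂) = 0.419016
Call price V = S·e^{−qT}·N(d₁) − K·e^{−rT}·N(d₂) = 66.585289 − 55.434657 = 11.150632
ρ = K·T·e^{−rT}·N(d₂) = 16.209094

price = 11.150632
ρ = 16.209094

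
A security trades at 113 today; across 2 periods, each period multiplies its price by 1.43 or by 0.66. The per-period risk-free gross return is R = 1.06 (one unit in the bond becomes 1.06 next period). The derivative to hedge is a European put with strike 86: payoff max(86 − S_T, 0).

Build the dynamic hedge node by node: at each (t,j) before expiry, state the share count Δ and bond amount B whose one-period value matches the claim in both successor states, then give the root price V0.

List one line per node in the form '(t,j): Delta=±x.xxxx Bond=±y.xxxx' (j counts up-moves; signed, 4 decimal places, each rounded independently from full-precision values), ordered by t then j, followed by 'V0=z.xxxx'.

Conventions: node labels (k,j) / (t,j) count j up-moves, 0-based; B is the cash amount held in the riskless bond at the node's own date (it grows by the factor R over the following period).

Risk-neutral probability p* = (R−d)/(u−d) = (1.06−0.66)/(1.43−0.66) = 0.5195.
Expiry values: V(2,0)=36.7772, V(2,1)=0.0000, V(2,2)=0.0000
(1,0): S=74.5800. Δ = (V_up−V_dn)/(S_up−S_dn) = (0.0000−36.7772)/(106.6494−49.2228) = -0.6404. V = [p*·0.0000 + (1−p*)·36.7772]/1.06 = 16.6719. B = V − Δ·S = 64.4344.
(1,1): S=161.5900. Δ = (V_up−V_dn)/(S_up−S_dn) = (0.0000−0.0000)/(231.0737−106.6494) = 0.0000. V = [p*·0.0000 + (1−p*)·0.0000]/1.06 = 0.0000. B = V − Δ·S = 0.0000.
(0,0): S=113.0000. Δ = (V_up−V_dn)/(S_up−S_dn) = (0.0000−16.6719)/(161.5900−74.5800) = -0.1916. V = [p*·0.0000 + (1−p*)·16.6719]/1.06 = 7.5577. B = V − Δ·S = 29.2094.
Verification: the root portfolio costs Δ(0,0)·S0 + B(0,0) = 7.5577, matching V0.

(0,0): Delta=-0.1916 Bond=29.2094
(1,0): Delta=-0.6404 Bond=64.4344
(1,1): Delta=0.0000 Bond=0.0000
V0=7.5577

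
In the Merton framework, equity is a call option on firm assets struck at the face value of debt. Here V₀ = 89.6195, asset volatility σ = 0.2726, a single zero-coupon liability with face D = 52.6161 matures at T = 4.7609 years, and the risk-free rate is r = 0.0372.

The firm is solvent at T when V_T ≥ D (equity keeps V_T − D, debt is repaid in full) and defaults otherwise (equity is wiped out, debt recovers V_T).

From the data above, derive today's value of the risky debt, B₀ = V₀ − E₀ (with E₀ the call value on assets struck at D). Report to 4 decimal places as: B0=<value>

Equity is a call on the firm's assets struck at D = 52.6161:
d₁ = [ln(V₀/D) + (r + σ²/2)T] / (σ√T)
   = [ln(89.6195/52.6161) + (0.0372 + 0.5·0.2726²)·4.7609] / (0.2726·√4.7609)
   = [0.532551 + 0.353999] / 0.594799 = 1.490502
d₂ = d₁ − σ√T = 1.490502 − 0.594799 = 0.895703
N(d₁) = 0.931954,  N(d₂) = 0.814794,  e^(−rT) = 0.837691
E₀ = V₀·N(d₁) − D·e^(−rT)·N(d₂)
   = 89.6195·0.931954 − 52.6161·0.837691·0.814794 = 47.608322
B₀ = V₀ − E₀ = 89.6195 − 47.608322 = 42.011178

B0=42.0112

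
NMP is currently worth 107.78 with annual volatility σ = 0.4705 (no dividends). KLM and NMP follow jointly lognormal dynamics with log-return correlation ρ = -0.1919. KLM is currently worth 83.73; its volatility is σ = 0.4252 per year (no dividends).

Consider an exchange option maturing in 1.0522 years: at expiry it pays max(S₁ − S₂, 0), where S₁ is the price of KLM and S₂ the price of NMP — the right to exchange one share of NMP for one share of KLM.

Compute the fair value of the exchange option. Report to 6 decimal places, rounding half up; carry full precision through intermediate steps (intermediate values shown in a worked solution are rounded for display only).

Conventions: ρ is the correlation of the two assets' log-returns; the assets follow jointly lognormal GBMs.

σ_eff = √(σ₁² + σ₂² − 2ρσ₁σ₂) = √(0.4252² + 0.4705² − 2·-0.1919·0.4252·0.4705) = 0.692060
d₁ = (ln(S₁/S₂) + (q₂ − q₁ + σ_eff²/2)T) / (σ_eff√T) = (ln(83.73/107.78) + (0.0 − 0.0 + 0.239474)·1.0522) / 0.709893 = -0.000734
d₂ = d₁ − σ_eff√T = -0.000734 − 0.709893 = -0.710627
N(d₁) = 0.499707,  N(d₂) = 0.238658
V = S₁·e^{−q₁T}·N(d₁) − S₂·e^{−q₂T}·N(d₂) = 41.840496 − 25.722542 = 16.117954
Key observation: pricing in NMP-units makes this a unit-strike call on the ratio S₁/S₂ — the risk-free rate cancels and cannot affect the value.

exchange price = 16.117954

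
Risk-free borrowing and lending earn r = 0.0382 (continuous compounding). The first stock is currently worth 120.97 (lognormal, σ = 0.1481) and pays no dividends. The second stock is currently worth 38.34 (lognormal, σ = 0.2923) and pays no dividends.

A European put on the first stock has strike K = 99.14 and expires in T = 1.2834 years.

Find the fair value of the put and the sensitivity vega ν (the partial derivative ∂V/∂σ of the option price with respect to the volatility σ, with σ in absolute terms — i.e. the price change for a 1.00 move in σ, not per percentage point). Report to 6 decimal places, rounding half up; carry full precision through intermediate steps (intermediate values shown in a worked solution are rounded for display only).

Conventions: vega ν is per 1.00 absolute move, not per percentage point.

σ√T = 0.1481·√1.2834 = 0.167778
d₁ = (ln(S/K) + (r+σ²/2)T) / (σ√T) = (ln(120.97/99.14) + (0.0382+0.1481²/2)·1.2834) / 0.167778 = (0.199010 + 0.063101) / 0.167778 = 1.562241
d₂ = d₁ − σ√T = 1.562241 − 0.167778 = 1.394462
e^{−rT} = 0.952156
N(−d₁) = 0.059116,  N(−d₂) = 0.081589
Put price V = K·e^{−rT}·N(−d₂) − S·N(−d₁) = 7.701742 − 7.151220 = 0.550522
φ(d₁) = (1/√(2π))·e^{−d₁²/2} = 0.117745
ν = S·φ(d₁)·√T = 16.136155

price = 0.550522
ν = 16.136155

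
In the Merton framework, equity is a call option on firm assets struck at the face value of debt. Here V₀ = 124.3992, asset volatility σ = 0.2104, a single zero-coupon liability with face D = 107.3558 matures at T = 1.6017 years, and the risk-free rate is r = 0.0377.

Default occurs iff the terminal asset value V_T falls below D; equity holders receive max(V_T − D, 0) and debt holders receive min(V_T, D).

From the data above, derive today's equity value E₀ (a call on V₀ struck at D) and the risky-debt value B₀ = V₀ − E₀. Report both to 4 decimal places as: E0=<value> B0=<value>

E0=27.0314 B0=97.3678

Apply the equity-as-call identities (strike 107.3558, horizon 1.6017 years):
d₁ = [ln(V₀/D) + (r + σ²/2)T] / (σ√T)
   = [ln(124.3992/107.3558) + (0.0377 + 0.5·0.2104²)·1.6017] / (0.2104·√1.6017)
   = [0.147347 + 0.095836] / 0.266279 = 0.913267
d₂ = d₁ − σ√T = 0.913267 − 0.266279 = 0.646988
N(d₁) = 0.819449,  N(d₂) = 0.741180,  e^(−rT) = 0.941403
E₀ = V₀·N(d₁) − D·e^(−rT)·N(d₂)
   = 124.3992·0.819449 − 107.3558·0.941403·0.741180 = 27.031364
B₀ = V₀ − E₀ = 124.3992 − 27.031364 = 97.367836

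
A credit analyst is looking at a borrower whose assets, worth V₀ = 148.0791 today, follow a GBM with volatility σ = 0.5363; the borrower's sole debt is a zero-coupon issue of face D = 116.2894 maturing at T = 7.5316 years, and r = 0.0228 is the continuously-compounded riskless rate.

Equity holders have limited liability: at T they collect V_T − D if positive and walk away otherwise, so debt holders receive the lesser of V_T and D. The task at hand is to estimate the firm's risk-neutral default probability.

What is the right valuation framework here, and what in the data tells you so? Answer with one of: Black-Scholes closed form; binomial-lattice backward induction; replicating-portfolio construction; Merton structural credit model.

Key observation: assets follow a GBM and default happens iff V_T < 116.2894; valuing claims on that split (equity as a call, risky debt as the residual) is the structural model's definition.

framework: Merton structural credit model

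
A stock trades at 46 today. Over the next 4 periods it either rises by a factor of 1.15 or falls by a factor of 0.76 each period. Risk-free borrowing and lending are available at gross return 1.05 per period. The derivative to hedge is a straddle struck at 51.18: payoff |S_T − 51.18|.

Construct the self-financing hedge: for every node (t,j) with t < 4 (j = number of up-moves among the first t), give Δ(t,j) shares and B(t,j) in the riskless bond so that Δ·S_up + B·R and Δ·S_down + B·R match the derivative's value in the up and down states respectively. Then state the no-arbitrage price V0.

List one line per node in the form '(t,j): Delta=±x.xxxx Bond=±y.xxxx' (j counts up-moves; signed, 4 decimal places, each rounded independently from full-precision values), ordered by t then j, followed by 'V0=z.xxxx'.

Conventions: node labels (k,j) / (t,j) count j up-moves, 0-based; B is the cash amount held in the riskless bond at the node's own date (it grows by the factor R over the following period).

(0,0): Delta=0.1618 Bond=4.7686
(1,0): Delta=-0.8536 Bond=40.5071
(1,1): Delta=0.3932 Bond=-7.2344
(2,0): Delta=-1.0000 Bond=46.4218
(2,1): Delta=-0.8203 Bond=41.1913
(2,2): Delta=0.6698 Bond=-24.4193
(3,0): Delta=-1.0000 Bond=48.7429
(3,1): Delta=-1.0000 Bond=48.7429
(3,2): Delta=-0.7793 Bond=41.3571
(3,3): Delta=1.0000 Bond=-48.7429
V0=12.2128

No-arbitrage ⇒ martingale measure with p* = (R−d)/(u−d) = 0.7436.
Payoffs at expiry: V(4,0)=35.8334, V(4,1)=27.9582, V(4,2)=16.0417, V(4,3)=1.9898, V(4,4)=29.2743
(3,0): S=20.1929. Δ = (V_up−V_dn)/(S_up−S_dn) = (27.9582−35.8334)/(23.2218−15.3466) = -1.0000. V = [p*·27.9582 + (1−p*)·35.8334]/1.05 = 28.5500. B = V − Δ·S = 48.7429.
(3,1): S=30.5550. Δ = (V_up−V_dn)/(S_up−S_dn) = (16.0417−27.9582)/(35.1383−23.2218) = -1.0000. V = [p*·16.0417 + (1−p*)·27.9582]/1.05 = 18.1878. B = V − Δ·S = 48.7429.
(3,2): S=46.2346. Δ = (V_up−V_dn)/(S_up−S_dn) = (1.9898−16.0417)/(53.1698−35.1383) = -0.7793. V = [p*·1.9898 + (1−p*)·16.0417]/1.05 = 5.3265. B = V − Δ·S = 41.3571.
(3,3): S=69.9602. Δ = (V_up−V_dn)/(S_up−S_dn) = (29.2743−1.9898)/(80.4543−53.1698) = 1.0000. V = [p*·29.2743 + (1−p*)·1.9898]/1.05 = 21.2174. B = V − Δ·S = -48.7429.
(2,0): S=26.5696. Δ = (V_up−V_dn)/(S_up−S_dn) = (18.1878−28.5500)/(30.5550−20.1929) = -1.0000. V = [p*·18.1878 + (1−p*)·28.5500]/1.05 = 19.8522. B = V − Δ·S = 46.4218.
(2,1): S=40.2040. Δ = (V_up−V_dn)/(S_up−S_dn) = (5.3265−18.1878)/(46.2346−30.5550) = -0.8203. V = [p*·5.3265 + (1−p*)·18.1878]/1.05 = 8.2136. B = V − Δ·S = 41.1913.
(2,2): S=60.8350. Δ = (V_up−V_dn)/(S_up−S_dn) = (21.2174−5.3265)/(69.9602−46.2346) = 0.6698. V = [p*·21.2174 + (1−p*)·5.3265]/1.05 = 16.3265. B = V − Δ·S = -24.4193.
(1,0): S=34.9600. Δ = (V_up−V_dn)/(S_up−S_dn) = (8.2136−19.8522)/(40.2040−26.5696) = -0.8536. V = [p*·8.2136 + (1−p*)·19.8522]/1.05 = 10.6646. B = V − Δ·S = 40.5071.
(1,1): S=52.9000. Δ = (V_up−V_dn)/(S_up−S_dn) = (16.3265−8.2136)/(60.8350−40.2040) = 0.3932. V = [p*·16.3265 + (1−p*)·8.2136]/1.05 = 13.5679. B = V − Δ·S = -7.2344.
(0,0): S=46.0000. Δ = (V_up−V_dn)/(S_up−S_dn) = (13.5679−10.6646)/(52.9000−34.9600) = 0.1618. V = [p*·13.5679 + (1−p*)·10.6646]/1.05 = 12.2128. B = V − Δ·S = 4.7686.
Verification: the root portfolio costs Δ(0,0)·S0 + B(0,0) = 12.2128, matching V0.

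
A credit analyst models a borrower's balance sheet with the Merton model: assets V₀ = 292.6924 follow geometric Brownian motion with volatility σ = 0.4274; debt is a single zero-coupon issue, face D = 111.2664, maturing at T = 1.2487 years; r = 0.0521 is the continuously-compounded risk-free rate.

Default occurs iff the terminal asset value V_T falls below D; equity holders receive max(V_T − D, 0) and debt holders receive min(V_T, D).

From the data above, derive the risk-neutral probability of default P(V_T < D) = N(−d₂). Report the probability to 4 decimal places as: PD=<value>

PD=0.0273

With assets at 292.6924 and a single debt payment of 111.2664 at 1.2487 years:
d₁ = [ln(V₀/D) + (r + σ²/2)T] / (σ√T)
   = [ln(292.6924/111.2664) + (0.0521 + 0.5·0.4274²)·1.2487] / (0.4274·√1.2487)
   = [0.967195 + 0.179108] / 0.477599 = 2.400135
d₂ = d₁ − σ√T = 2.400135 − 0.477599 = 1.922536
risk-neutral PD = N(−d₂) = N(-1.922536) = 0.027269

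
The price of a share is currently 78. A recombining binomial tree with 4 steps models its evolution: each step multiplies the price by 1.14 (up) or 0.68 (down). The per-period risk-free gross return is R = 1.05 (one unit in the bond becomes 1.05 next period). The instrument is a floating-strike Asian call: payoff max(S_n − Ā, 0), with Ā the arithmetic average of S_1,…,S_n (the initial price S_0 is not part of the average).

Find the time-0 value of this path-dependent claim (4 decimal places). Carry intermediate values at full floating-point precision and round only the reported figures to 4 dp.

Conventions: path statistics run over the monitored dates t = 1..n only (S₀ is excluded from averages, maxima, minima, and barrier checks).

Under the martingale measure an up-move has probability p* = 0.8043; value the claim as the probability-weighted average of per-path payoffs, discounted 4 periods at R = 1.05.
Enumerate all 2^4 = 16 price paths (U = up ×1.14, D = down ×0.68); each path with k up-moves has probability p*^k·(1−p*)^(4−k).
DDDD: Ā=32.5776, payoff=0.0000, prob=0.001465
UDDD: Ā=54.6154, payoff=0.0000, prob=0.006024
DUDD: Ā=45.6454, payoff=0.0000, prob=0.006024
UUDD: Ā=76.5231, payoff=0.0000, prob=0.024766
DDUD: Ā=39.5458, payoff=0.0000, prob=0.006024
UDUD: Ā=66.2973, payoff=0.0000, prob=0.024766
DUUD: Ā=57.3273, payoff=0.0000, prob=0.024766
UUUD: Ā=96.1076, payoff=0.0000, prob=0.101816
DDDU: Ā=35.3980, payoff=0.0000, prob=0.006024
UDDU: Ā=59.3438, payoff=0.0000, prob=0.024766
DUDU: Ā=50.3738, payoff=0.0000, prob=0.024766
UUDU: Ā=84.4502, payoff=0.0000, prob=0.101816
DDUU: Ā=44.2742, payoff=2.5987, prob=0.024766
UDUU: Ā=74.2244, payoff=4.3567, prob=0.101816
DUUU: Ā=65.2544, payoff=13.3267, prob=0.101816
UUUU: Ā=109.3970, payoff=22.3419, prob=0.418577
Price = Σ prob·payoff / R^4 = 11.216614 / 1.215506 = 9.2279

price = 9.2279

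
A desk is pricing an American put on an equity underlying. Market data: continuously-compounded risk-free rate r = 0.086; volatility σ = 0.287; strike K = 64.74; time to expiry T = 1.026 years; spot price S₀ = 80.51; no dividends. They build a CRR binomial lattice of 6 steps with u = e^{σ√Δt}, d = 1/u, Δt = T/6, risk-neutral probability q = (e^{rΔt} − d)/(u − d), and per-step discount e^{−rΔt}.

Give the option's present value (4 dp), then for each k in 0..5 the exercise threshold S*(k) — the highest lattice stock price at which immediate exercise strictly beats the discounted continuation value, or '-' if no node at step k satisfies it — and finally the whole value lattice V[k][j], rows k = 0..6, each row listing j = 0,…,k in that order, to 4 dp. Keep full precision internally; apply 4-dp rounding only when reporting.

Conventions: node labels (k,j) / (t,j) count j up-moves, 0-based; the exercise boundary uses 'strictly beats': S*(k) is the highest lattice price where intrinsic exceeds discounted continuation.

price = 1.6016
boundary = - - - - 50.0819 56.3927
tree:
1.6016
2.9161 0.4928
5.1851 1.0063 0.0558
8.9259 2.0468 0.1212 0.0000
14.6581 4.1444 0.2633 0.0000 0.0000
20.2627 8.3473 0.5717 0.0000 0.0000 0.0000
25.2401 14.6581 1.2413 0.0000 0.0000 0.0000 0.0000

params: Δt=0.17100 u=1.12601 d=0.88809 q=0.53263 e^(-rΔt)=0.98540
t_6 payoffs: 25.2401 14.6581 1.2413 0.0000 0.0000 0.0000 0.0000
t_5: node(5,0) S=44.4773 payoff=20.2627 vs cont=19.3176 → 20.2627 [stop]  node(5,1) S=56.3927 payoff=8.3473 vs cont=7.4022 → 8.3473 [stop]  node(5,2) S=71.5002 payoff=0.0000 vs cont=0.5717 → 0.5717 [wait]  node(5,3) S=90.6551 payoff=0.0000 vs cont=0.0000 → 0.0000 [wait]  node(5,4) S=114.9415 payoff=0.0000 vs cont=0.0000 → 0.0000 [wait]  node(5,5) S=145.7342 payoff=0.0000 vs cont=0.0000 → 0.0000 [wait]  ⇒ S*(5)=56.3927
t_4: node(4,0) S=50.0819 payoff=14.6581 vs cont=13.7130 → 14.6581 [stop]  node(4,1) S=63.4987 payoff=1.2413 vs cont=4.1444 → 4.1444 [wait]  node(4,2) S=80.5100 payoff=0.0000 vs cont=0.2633 → 0.2633 [wait]  node(4,3) S=102.0786 payoff=0.0000 vs cont=0.0000 → 0.0000 [wait]  node(4,4) S=129.4253 payoff=0.0000 vs cont=0.0000 → 0.0000 [wait]  ⇒ S*(4)=50.0819
t_3: node(3,0) S=56.3927 payoff=8.3473 vs cont=8.9259 → 8.9259 [wait]  node(3,1) S=71.5002 payoff=0.0000 vs cont=2.0468 → 2.0468 [wait]  node(3,2) S=90.6551 payoff=0.0000 vs cont=0.1212 → 0.1212 [wait]  node(3,3) S=114.9415 payoff=0.0000 vs cont=0.0000 → 0.0000 [wait]  ⇒ S*(3)=-
t_2: node(2,0) S=63.4987 payoff=1.2413 vs cont=5.1851 → 5.1851 [wait]  node(2,1) S=80.5100 payoff=0.0000 vs cont=1.0063 → 1.0063 [wait]  node(2,2) S=102.0786 payoff=0.0000 vs cont=0.0558 → 0.0558 [wait]  ⇒ S*(2)=-
t_1: node(1,0) S=71.5002 payoff=0.0000 vs cont=2.9161 → 2.9161 [wait]  node(1,1) S=90.6551 payoff=0.0000 vs cont=0.4928 → 0.4928 [wait]  ⇒ S*(1)=-
t_0: node(0,0) S=80.5100 payoff=0.0000 vs cont=1.6016 → 1.6016 [wait]  ⇒ S*(0)=-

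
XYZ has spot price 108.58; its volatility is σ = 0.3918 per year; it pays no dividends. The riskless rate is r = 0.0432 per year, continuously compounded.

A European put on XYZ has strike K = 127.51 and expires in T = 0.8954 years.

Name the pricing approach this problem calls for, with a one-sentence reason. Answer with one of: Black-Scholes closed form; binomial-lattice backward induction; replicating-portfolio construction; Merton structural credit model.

framework: Black-Scholes closed form

Key observation: everything needed for the exact continuous-time valuation of the European put on XYZ (strike 127.51) is given, and no feature rules the closed form out.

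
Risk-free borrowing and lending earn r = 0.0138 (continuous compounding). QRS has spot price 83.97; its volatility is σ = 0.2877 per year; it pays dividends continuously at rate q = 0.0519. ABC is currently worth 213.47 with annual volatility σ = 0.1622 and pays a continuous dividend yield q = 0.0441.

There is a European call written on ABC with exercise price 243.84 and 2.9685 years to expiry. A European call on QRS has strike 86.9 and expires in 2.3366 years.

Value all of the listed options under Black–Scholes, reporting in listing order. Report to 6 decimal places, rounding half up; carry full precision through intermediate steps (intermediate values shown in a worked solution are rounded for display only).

price(ABC call K=243.84) = 7.019570
price(QRS call K=86.9) = 9.443004

[ABC call K=243.84]
σ√T = 0.1622·√2.9685 = 0.279460
d₁ = (ln(S/K) + (r−q+σ²/2)T) / (σ√T) = (ln(213.47/243.84) + (0.0138−0.0441+0.1622²/2)·2.9685) / 0.279460 = (-0.133016 − 0.050897) / 0.279460 = -0.658100
d₂ = d₁ − σ√T = -0.658100 − 0.279460 = -0.937560
e^{−rT} = 0.959862
e^{−qT} = 0.877296
N(d₁) = 0.255237,  N(d₂) = 0.174235
price = S·e^{−qT}·N(d₁) − K·e^{−rT}·N(d₂) = 47.799824 − 40.780254 = 7.019570
[QRS call K=86.9]
σ√T = 0.2877·√2.3366 = 0.439777
d₁ = (ln(S/K) + (r−q+σ²/2)T) / (σ√T) = (ln(83.97/86.9) + (0.0138−0.0519+0.2877²/2)·2.3366) / 0.439777 = (-0.034298 + 0.007677) / 0.439777 = -0.060533
d₂ = d₁ − σ√T = -0.060533 − 0.439777 = -0.500310
e^{−rT} = 0.968269
e^{−qT} = 0.885795
N(d₁) = 0.475865,  N(d₂) = 0.308428
price = S·e^{−qT}·N(d₁) − K·e^{−rT}·N(d₂) = 35.394972 − 25.951967 = 9.443004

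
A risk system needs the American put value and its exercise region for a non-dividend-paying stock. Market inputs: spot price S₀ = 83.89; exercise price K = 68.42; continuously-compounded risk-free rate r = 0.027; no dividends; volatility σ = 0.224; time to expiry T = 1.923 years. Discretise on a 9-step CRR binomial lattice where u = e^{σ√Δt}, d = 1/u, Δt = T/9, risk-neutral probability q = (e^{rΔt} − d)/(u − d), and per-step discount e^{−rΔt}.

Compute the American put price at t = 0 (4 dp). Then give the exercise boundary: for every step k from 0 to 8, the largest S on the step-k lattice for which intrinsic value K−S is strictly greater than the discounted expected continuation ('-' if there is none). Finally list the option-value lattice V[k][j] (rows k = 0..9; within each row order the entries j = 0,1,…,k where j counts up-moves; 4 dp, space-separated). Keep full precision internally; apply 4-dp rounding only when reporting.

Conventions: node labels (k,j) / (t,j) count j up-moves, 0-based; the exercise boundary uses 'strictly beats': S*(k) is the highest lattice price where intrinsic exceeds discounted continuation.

price = 2.8766
boundary = - - - - - 49.9887 45.0717 49.9887 55.4421
tree:
2.8766
4.4208 1.3780
6.6279 2.2824 0.4969
9.6546 3.7020 0.9006 0.1021
13.5996 5.8527 1.6112 0.2062 0.0000
18.4313 8.9636 2.8345 0.4164 0.0000 0.0000
23.3483 13.1875 4.8771 0.8410 0.0000 0.0000 0.0000
27.7816 18.4313 8.1380 1.6987 0.0000 0.0000 0.0000 0.0000
31.7789 23.3483 12.9779 3.4309 0.0000 0.0000 0.0000 0.0000 0.0000
35.3830 27.7816 18.4313 6.9296 0.0000 0.0000 0.0000 0.0000 0.0000 0.0000

params: Δt=0.21367 u=1.10909 d=0.90164 q=0.50203 e^(-rΔt)=0.99425
t_9 payoffs: 35.3830 27.7816 18.4313 6.9296 0.0000 0.0000 0.0000 0.0000 0.0000 0.0000
t_8: node(8,0) S=36.6411 payoff=31.7789 vs cont=31.3853 → 31.7789 [stop]  node(8,1) S=45.0717 payoff=23.3483 vs cont=22.9547 → 23.3483 [stop]  node(8,2) S=55.4421 payoff=12.9779 vs cont=12.5844 → 12.9779 [stop]  node(8,3) S=68.1985 payoff=0.2215 vs cont=3.4309 → 3.4309 [wait]  node(8,4) S=83.8900 payoff=0.0000 vs cont=0.0000 → 0.0000 [wait]  node(8,5) S=103.1919 payoff=0.0000 vs cont=0.0000 → 0.0000 [wait]  node(8,6) S=126.9349 payoff=0.0000 vs cont=0.0000 → 0.0000 [wait]  node(8,7) S=156.1408 payoff=0.0000 vs cont=0.0000 → 0.0000 [wait]  node(8,8) S=192.0666 payoff=0.0000 vs cont=0.0000 → 0.0000 [wait]  ⇒ S*(8)=55.4421
t_7: node(7,0) S=40.6384 payoff=27.7816 vs cont=27.3881 → 27.7816 [stop]  node(7,1) S=49.9887 payoff=18.4313 vs cont=18.0377 → 18.4313 [stop]  node(7,2) S=61.4904 payoff=6.9296 vs cont=8.1380 → 8.1380 [wait]  node(7,3) S=75.6384 payoff=0.0000 vs cont=1.6987 → 1.6987 [wait]  node(7,4) S=93.0418 payoff=0.0000 vs cont=0.0000 → 0.0000 [wait]  node(7,5) S=114.4493 payoff=0.0000 vs cont=0.0000 → 0.0000 [wait]  node(7,6) S=140.7825 payoff=0.0000 vs cont=0.0000 → 0.0000 [wait]  node(7,7) S=173.1746 payoff=0.0000 vs cont=0.0000 → 0.0000 [wait]  ⇒ S*(7)=49.9887
t_6: node(6,0) S=45.0717 payoff=23.3483 vs cont=22.9547 → 23.3483 [stop]  node(6,1) S=55.4421 payoff=12.9779 vs cont=13.1875 → 13.1875 [wait]  node(6,2) S=68.1985 payoff=0.2215 vs cont=4.8771 → 4.8771 [wait]  node(6,3) S=83.8900 payoff=0.0000 vs cont=0.8410 → 0.8410 [wait]  node(6,4) S=103.1919 payoff=0.0000 vs cont=0.0000 → 0.0000 [wait]  node(6,5) S=126.9349 payoff=0.0000 vs cont=0.0000 → 0.0000 [wait]  node(6,6) S=156.1408 payoff=0.0000 vs cont=0.0000 → 0.0000 [wait]  ⇒ S*(6)=45.0717
t_5: node(5,0) S=49.9887 payoff=18.4313 vs cont=18.1423 → 18.4313 [stop]  node(5,1) S=61.4904 payoff=6.9296 vs cont=8.9636 → 8.9636 [wait]  node(5,2) S=75.6384 payoff=0.0000 vs cont=2.8345 → 2.8345 [wait]  node(5,3) S=93.0418 payoff=0.0000 vs cont=0.4164 → 0.4164 [wait]  node(5,4) S=114.4493 payoff=0.0000 vs cont=0.0000 → 0.0000 [wait]  node(5,5) S=140.7825 payoff=0.0000 vs cont=0.0000 → 0.0000 [wait]  ⇒ S*(5)=49.9887
t_4: node(4,0) S=55.4421 payoff=12.9779 vs cont=13.5996 → 13.5996 [wait]  node(4,1) S=68.1985 payoff=0.2215 vs cont=5.8527 → 5.8527 [wait]  node(4,2) S=83.8900 payoff=0.0000 vs cont=1.6112 → 1.6112 [wait]  node(4,3) S=103.1919 payoff=0.0000 vs cont=0.2062 → 0.2062 [wait]  node(4,4) S=126.9349 payoff=0.0000 vs cont=0.0000 → 0.0000 [wait]  ⇒ S*(4)=-
t_3: node(3,0) S=61.4904 payoff=6.9296 vs cont=9.6546 → 9.6546 [wait]  node(3,1) S=75.6384 payoff=0.0000 vs cont=3.7020 → 3.7020 [wait]  node(3,2) S=93.0418 payoff=0.0000 vs cont=0.9006 → 0.9006 [wait]  node(3,3) S=114.4493 payoff=0.0000 vs cont=0.1021 → 0.1021 [wait]  ⇒ S*(3)=-
t_2: node(2,0) S=68.1985 payoff=0.2215 vs cont=6.6279 → 6.6279 [wait]  node(2,1) S=83.8900 payoff=0.0000 vs cont=2.2824 → 2.2824 [wait]  node(2,2) S=103.1919 payoff=0.0000 vs cont=0.4969 → 0.4969 [wait]  ⇒ S*(2)=-
t_1: node(1,0) S=75.6384 payoff=0.0000 vs cont=4.4208 → 4.4208 [wait]  node(1,1) S=93.0418 payoff=0.0000 vs cont=1.3780 → 1.3780 [wait]  ⇒ S*(1)=-
t_0: node(0,0) S=83.8900 payoff=0.0000 vs cont=2.8766 → 2.8766 [wait]  ⇒ S*(0)=-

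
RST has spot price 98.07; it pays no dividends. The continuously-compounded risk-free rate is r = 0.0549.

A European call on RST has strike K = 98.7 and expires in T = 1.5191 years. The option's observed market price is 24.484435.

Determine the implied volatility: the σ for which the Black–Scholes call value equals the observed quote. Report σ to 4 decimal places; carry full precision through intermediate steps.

sigma = 0.4506

At σ = 0.4506 the Black–Scholes value reproduces the quote:
σ√T = 0.4506·√1.5191 = 0.555372
d₁ = (ln(S/K) + (r+σ²/2)T) / (σ√T) = (ln(98.07/98.7) + (0.0549+0.4506²/2)·1.5191) / 0.555372 = (-0.006403 + 0.237618) / 0.555372 = 0.416323
d₂ = d₁ − σ√T = 0.416323 − 0.555372 = -0.139049
e^{−rT} = 0.919984
N(d₁) = 0.661413,  N(d₂) = 0.444706
V = S·N(d₁) − K·e^{−rT}·N(d₂) = 64.864797 − 40.380362 = 24.484435 (the observed quote) — the price is monotone increasing in volatility, hence this σ is the only solution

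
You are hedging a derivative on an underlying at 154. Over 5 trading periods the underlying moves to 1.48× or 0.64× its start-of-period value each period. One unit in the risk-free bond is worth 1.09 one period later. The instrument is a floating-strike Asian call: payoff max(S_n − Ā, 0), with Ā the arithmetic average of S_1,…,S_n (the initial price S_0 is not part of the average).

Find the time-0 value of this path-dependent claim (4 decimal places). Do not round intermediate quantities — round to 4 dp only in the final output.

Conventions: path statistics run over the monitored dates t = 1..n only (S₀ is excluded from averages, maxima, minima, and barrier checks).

price = 38.2509

Under the martingale measure an up-move has probability p* = 0.5357; value the claim as the probability-weighted average of per-path payoffs, discounted 5 periods at R = 1.09.
Enumerate all 2^5 = 32 price paths (U = up ×1.48, D = down ×0.64); each path with k up-moves has probability p*^k·(1−p*)^(5−k).
DDDDD: Ā=48.8762, payoff=0.0000, prob=0.021574
UDDDD: Ā=113.0263, payoff=0.0000, prob=0.024893
DUDDD: Ā=87.1543, payoff=0.0000, prob=0.024893
UUDDD: Ā=201.5442, payoff=0.0000, prob=0.028723
DDUDD: Ā=70.5962, payoff=0.0000, prob=0.024893
UDUDD: Ā=163.2537, payoff=0.0000, prob=0.028723
DUUDD: Ā=137.3817, payoff=0.0000, prob=0.028723
UUUDD: Ā=317.6951, payoff=0.0000, prob=0.033141
DDDUD: Ā=59.9990, payoff=0.0000, prob=0.024893
UDDUD: Ā=138.7477, payoff=0.0000, prob=0.028723
DUDUD: Ā=112.8757, payoff=0.0000, prob=0.028723
UUDUD: Ā=261.0251, payoff=0.0000, prob=0.033141
DDUUD: Ā=96.3176, payoff=0.0000, prob=0.028723
UDUUD: Ā=222.7345, payoff=0.0000, prob=0.033141
DUUUD: Ā=196.8625, payoff=7.6245, prob=0.033141
UUUUD: Ā=455.2446, payoff=17.6317, prob=0.038240
DDDDU: Ā=53.2168, payoff=0.0000, prob=0.024893
UDDDU: Ā=123.0639, payoff=0.0000, prob=0.028723
DUDDU: Ā=97.1919, payoff=0.0000, prob=0.028723
UUDDU: Ā=224.7563, payoff=0.0000, prob=0.033141
DDUDU: Ā=80.6338, payoff=7.7930, prob=0.028723
UDUDU: Ā=186.4657, payoff=18.0213, prob=0.033141
DUUDU: Ā=160.5937, payoff=43.8933, prob=0.033141
UUUDU: Ā=371.3730, payoff=101.5033, prob=0.038240
DDDUU: Ā=70.0367, payoff=18.3902, prob=0.028723
UDDUU: Ā=161.9598, payoff=42.5273, prob=0.033141
DUDUU: Ā=136.0878, payoff=68.3993, prob=0.033141
UUDUU: Ā=314.7030, payoff=158.1734, prob=0.038240
DDUUU: Ā=119.5297, payoff=84.9574, prob=0.033141
UDUUU: Ā=276.4124, payoff=196.4639, prob=0.038240
DUUUU: Ā=250.5404, payoff=222.3359, prob=0.038240
UUUUU: Ā=579.3747, payoff=514.1518, prob=0.044123
Price = Σ prob·payoff / R^5 = 58.853708 / 1.538624 = 38.2509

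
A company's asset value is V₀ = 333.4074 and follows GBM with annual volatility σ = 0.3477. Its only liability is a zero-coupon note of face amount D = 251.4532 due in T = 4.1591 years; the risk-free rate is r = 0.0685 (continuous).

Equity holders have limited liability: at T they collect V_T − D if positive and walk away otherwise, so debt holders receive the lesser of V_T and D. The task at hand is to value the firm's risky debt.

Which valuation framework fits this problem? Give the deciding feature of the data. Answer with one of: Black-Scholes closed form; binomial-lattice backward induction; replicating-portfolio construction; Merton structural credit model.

framework: Merton structural credit model

Key observation: the asked-for credit quantity lives on the firm's capital structure — asset value, asset volatility, debt face 251.4532 — which is the structural model's domain.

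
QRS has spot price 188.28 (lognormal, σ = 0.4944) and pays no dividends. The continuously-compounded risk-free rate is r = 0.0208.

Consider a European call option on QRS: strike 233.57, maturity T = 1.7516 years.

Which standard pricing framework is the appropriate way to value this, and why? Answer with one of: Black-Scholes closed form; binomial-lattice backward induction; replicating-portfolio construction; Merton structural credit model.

framework: Black-Scholes closed form

Key observation: with QRS following a GBM at constant σ and r, the European call struck at 233.57 prices in closed form — nothing here needs a stepwise model or a balance sheet.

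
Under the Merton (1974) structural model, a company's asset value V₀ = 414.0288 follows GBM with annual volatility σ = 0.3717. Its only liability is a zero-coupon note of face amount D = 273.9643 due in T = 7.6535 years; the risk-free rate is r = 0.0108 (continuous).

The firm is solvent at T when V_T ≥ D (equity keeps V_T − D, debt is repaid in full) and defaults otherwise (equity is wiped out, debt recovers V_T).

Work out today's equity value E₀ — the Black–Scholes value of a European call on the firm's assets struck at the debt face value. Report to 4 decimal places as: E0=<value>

Work the structural quantities from V₀ = 414.0288 against face 273.9643:
d₁ = [ln(V₀/D) + (r + σ²/2)T] / (σ√T)
   = [ln(414.0288/273.9643) + (0.0108 + 0.5·0.3717²)·7.6535] / (0.3717·√7.6535)
   = [0.412938 + 0.611365] / 1.028307 = 0.996106
d₂ = d₁ − σ√T = 0.996106 − 1.028307 = -0.032200
N(d₁) = 0.840401,  N(d₂) = 0.487156,  e^(−rT) = 0.920666
E₀ = V₀·N(d₁) − D·e^(−rT)·N(d₂)
   = 414.0288·0.840401 − 273.9643·0.920666·0.487156 = 225.074879

E0=225.0749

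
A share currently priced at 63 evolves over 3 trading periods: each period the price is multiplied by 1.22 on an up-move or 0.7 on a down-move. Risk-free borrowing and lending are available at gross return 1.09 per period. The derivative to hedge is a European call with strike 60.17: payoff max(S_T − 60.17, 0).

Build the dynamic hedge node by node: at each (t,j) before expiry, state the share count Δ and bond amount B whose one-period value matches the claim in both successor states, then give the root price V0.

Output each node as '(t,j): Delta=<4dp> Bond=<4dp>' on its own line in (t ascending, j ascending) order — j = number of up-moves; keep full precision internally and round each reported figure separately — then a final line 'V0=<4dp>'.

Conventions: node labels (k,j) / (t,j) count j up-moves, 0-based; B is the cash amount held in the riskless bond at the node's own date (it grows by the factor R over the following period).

(0,0): Delta=0.7574 Bond=-28.2667
(1,0): Delta=0.1641 Bond=-4.6469
(1,1): Delta=0.8708 Bond=-39.5319
(2,0): Delta=0.0000 Bond=0.0000
(2,1): Delta=0.1955 Bond=-6.7535
(2,2): Delta=1.0000 Bond=-55.2018
V0=19.4471

Since d<R<u, set p* = (R−d)/(u−d) = 0.7500; price each node as the discounted p*-expectation of its children.
At maturity the claim pays: V(3,0)=0.0000, V(3,1)=0.0000, V(3,2)=5.4684, V(3,3)=54.2284
  t=2,j=0: stock 30.8700 → up 37.6614 (V=0.0000), down 21.6090 (V=0.0000). Price 0.0000; hedge Δ=0.0000, bond B=0.0000.
  t=2,j=1: stock 53.8020 → up 65.6384 (V=5.4684), down 37.6614 (V=0.0000). Price 3.7627; hedge Δ=0.1955, bond B=-6.7535.
  t=2,j=2: stock 93.7692 → up 114.3984 (V=54.2284), down 65.6384 (V=5.4684). Price 38.5674; hedge Δ=1.0000, bond B=-55.2018.
  t=1,j=0: stock 44.1000 → up 53.8020 (V=3.7627), down 30.8700 (V=0.0000). Price 2.5890; hedge Δ=0.1641, bond B=-4.6469.
  t=1,j=1: stock 76.8600 → up 93.7692 (V=38.5674), down 53.8020 (V=3.7627). Price 27.4002; hedge Δ=0.8708, bond B=-39.5319.
  t=0,j=0: stock 63.0000 → up 76.8600 (V=27.4002), down 44.1000 (V=2.5890). Price 19.4471; hedge Δ=0.7574, bond B=-28.2667.
Check: Δ(0,0)·S0 + B(0,0) = 19.4471 = V0.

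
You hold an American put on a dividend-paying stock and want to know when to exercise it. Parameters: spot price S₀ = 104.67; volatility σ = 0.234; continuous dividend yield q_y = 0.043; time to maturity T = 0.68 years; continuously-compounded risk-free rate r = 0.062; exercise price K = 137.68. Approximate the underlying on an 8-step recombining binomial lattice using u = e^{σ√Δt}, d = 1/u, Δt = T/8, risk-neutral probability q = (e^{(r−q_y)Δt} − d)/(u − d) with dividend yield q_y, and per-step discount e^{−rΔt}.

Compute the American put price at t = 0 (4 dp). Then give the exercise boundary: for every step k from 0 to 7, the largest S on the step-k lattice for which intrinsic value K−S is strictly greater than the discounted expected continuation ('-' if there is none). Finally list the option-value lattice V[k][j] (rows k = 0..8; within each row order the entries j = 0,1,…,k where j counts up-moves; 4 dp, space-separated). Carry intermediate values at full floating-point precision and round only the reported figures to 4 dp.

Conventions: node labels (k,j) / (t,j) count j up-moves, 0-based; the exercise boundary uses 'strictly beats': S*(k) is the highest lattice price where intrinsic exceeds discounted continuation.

Δt=0.08500  u=1.07060  d=0.93405  q=0.49479  discount=0.99474
step 8 (expiry): payoffs max(K−S,0) = 77.0351 68.1694 58.0075 46.3601 33.0100 17.7082 0.1694 0.0000 0.0000
step 7: (k=7,j=0): S=64.9266, K−S=72.7534, hold=72.2666 ⇒ V=72.7534 exercise | (k=7,j=1): S=74.4183, K−S=63.2617, hold=62.8095 ⇒ V=63.2617 exercise | (k=7,j=2): S=85.2976, K−S=52.3824, hold=51.9699 ⇒ V=52.3824 exercise | (k=7,j=3): S=97.7673, K−S=39.9127, hold=39.5457 ⇒ V=39.9127 exercise | (k=7,j=4): S=112.0600, K−S=25.6200, hold=25.3051 ⇒ V=25.6200 exercise | (k=7,j=5): S=128.4422, K−S=9.2378, hold=8.9827 ⇒ V=9.2378 exercise | (k=7,j=6): S=147.2193, K−S=0.0000, hold=0.0851 ⇒ V=0.0851 continue | (k=7,j=7): S=168.7414, K−S=0.0000, hold=0.0000 ⇒ V=0.0000 continue  boundary S*=128.4422
step 6: (k=6,j=0): S=69.5106, K−S=68.1694, hold=67.6993 ⇒ V=68.1694 exercise | (k=6,j=1): S=79.6725, K−S=58.0075, hold=57.5745 ⇒ V=58.0075 exercise | (k=6,j=2): S=91.3199, K−S=46.3601, hold=45.9696 ⇒ V=46.3601 exercise | (k=6,j=3): S=104.6700, K−S=33.0100, hold=32.6682 ⇒ V=33.0100 exercise | (k=6,j=4): S=119.9718, K−S=17.7082, hold=17.4222 ⇒ V=17.7082 exercise | (k=6,j=5): S=137.5106, K−S=0.1694, hold=4.6844 ⇒ V=4.6844 continue | (k=6,j=6): S=157.6134, K−S=0.0000, hold=0.0428 ⇒ V=0.0428 continue  boundary S*=119.9718
step 5: (k=5,j=0): S=74.4183, K−S=63.2617, hold=62.8095 ⇒ V=63.2617 exercise | (k=5,j=1): S=85.2976, K−S=52.3824, hold=51.9699 ⇒ V=52.3824 exercise | (k=5,j=2): S=97.7673, K−S=39.9127, hold=39.5457 ⇒ V=39.9127 exercise | (k=5,j=3): S=112.0600, K−S=25.6200, hold=25.3051 ⇒ V=25.6200 exercise | (k=5,j=4): S=128.4422, K−S=9.2378, hold=11.2050 ⇒ V=11.2050 continue | (k=5,j=5): S=147.2193, K−S=0.0000, hold=2.3752 ⇒ V=2.3752 continue  boundary S*=112.0600
step 4: (k=4,j=0): S=79.6725, K−S=58.0075, hold=57.5745 ⇒ V=58.0075 exercise | (k=4,j=1): S=91.3199, K−S=46.3601, hold=45.9696 ⇒ V=46.3601 exercise | (k=4,j=2): S=104.6700, K−S=33.0100, hold=32.6682 ⇒ V=33.0100 exercise | (k=4,j=3): S=119.9718, K−S=17.7082, hold=18.3904 ⇒ V=18.3904 continue | (k=4,j=4): S=137.5106, K−S=0.1694, hold=6.8002 ⇒ V=6.8002 continue  boundary S*=104.6700
step 3: (k=3,j=0): S=85.2976, K−S=52.3824, hold=51.9699 ⇒ V=52.3824 exercise | (k=3,j=1): S=97.7673, K−S=39.9127, hold=39.5457 ⇒ V=39.9127 exercise | (k=3,j=2): S=112.0600, K−S=25.6200, hold=25.6409 ⇒ V=25.6409 continue | (k=3,j=3): S=128.4422, K−S=9.2378, hold=12.5892 ⇒ V=12.5892 continue  boundary S*=97.7673
step 2: (k=2,j=0): S=91.3199, K−S=46.3601, hold=45.9696 ⇒ V=46.3601 exercise | (k=2,j=1): S=104.6700, K−S=33.0100, hold=32.6785 ⇒ V=33.0100 exercise | (k=2,j=2): S=119.9718, K−S=17.7082, hold=19.0823 ⇒ V=19.0823 continue  boundary S*=104.6700
step 1: (k=1,j=0): S=97.7673, K−S=39.9127, hold=39.5457 ⇒ V=39.9127 exercise | (k=1,j=1): S=112.0600, K−S=25.6200, hold=25.9814 ⇒ V=25.9814 continue  boundary S*=97.7673
step 0: (k=0,j=0): S=104.6700, K−S=33.0100, hold=32.8461 ⇒ V=33.0100 exercise  boundary S*=104.6700

price = 33.0100
boundary = 104.6700 97.7673 104.6700 97.7673 104.6700 112.0600 119.9718 128.4422
tree:
33.0100
39.9127 25.9814
46.3601 33.0100 19.0823
52.3824 39.9127 25.6409 12.5892
58.0075 46.3601 33.0100 18.3904 6.8002
63.2617 52.3824 39.9127 25.6200 11.2050 2.3752
68.1694 58.0075 46.3601 33.0100 17.7082 4.6844 0.0428
72.7534 63.2617 52.3824 39.9127 25.6200 9.2378 0.0851 0.0000
77.0351 68.1694 58.0075 46.3601 33.0100 17.7082 0.1694 0.0000 0.0000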